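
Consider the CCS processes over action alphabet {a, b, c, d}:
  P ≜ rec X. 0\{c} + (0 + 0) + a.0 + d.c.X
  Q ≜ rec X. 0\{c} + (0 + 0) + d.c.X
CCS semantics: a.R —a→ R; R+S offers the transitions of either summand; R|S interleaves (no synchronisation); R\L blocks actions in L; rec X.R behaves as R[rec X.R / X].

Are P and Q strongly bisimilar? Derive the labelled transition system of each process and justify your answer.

Reachable graph of P (3 states):
  s0 = rec X. 0\{c} + (0 + 0) + a.0 + d.c.X has moves =a=> s1, =d=> s2
  s1 = 0 has moves (no moves)
  s2 = c.(rec X. 0\{c} + (0 + 0) + a.0 + d.c.X) has moves =c=> s0
Reachable graph of Q (2 states):
  t0 = rec X. 0\{c} + (0 + 0) + d.c.X has moves =d=> t1
  t1 = c.(rec X. 0\{c} + (0 + 0) + d.c.X) has moves =c=> t0
Coarsest stable partition (strong bisimilarity classes):
  B0 = {s0}
  B1 = {s1}
  B2 = {s2}
  B3 = {t0}
  B4 = {t1}
s0 ∈ B0, t0 ∈ B3 → different blocks

not bisimilar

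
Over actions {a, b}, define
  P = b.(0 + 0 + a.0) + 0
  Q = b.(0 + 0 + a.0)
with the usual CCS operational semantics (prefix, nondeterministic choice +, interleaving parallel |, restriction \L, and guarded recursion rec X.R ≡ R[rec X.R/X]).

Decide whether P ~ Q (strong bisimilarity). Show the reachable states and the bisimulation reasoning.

P ~ Q

P's transition system — 3 states:
  p0 = b.(0 + 0 + a.0) + 0 | —b→ p1
  p1 = 0 + 0 + a.0 | —a→ p2
  p2 = 0 | stopped
Q's transition system — 3 states:
  q0 = b.(0 + 0 + a.0) | —b→ q1
  q1 = 0 + 0 + a.0 | —a→ q2
  q2 = 0 | stopped
Partition-refinement fixed point:
  B0 = {p0, q0}
  B1 = {p1, q1}
  B2 = {p2, q2}
p0 ∈ B0, q0 ∈ B0 → same block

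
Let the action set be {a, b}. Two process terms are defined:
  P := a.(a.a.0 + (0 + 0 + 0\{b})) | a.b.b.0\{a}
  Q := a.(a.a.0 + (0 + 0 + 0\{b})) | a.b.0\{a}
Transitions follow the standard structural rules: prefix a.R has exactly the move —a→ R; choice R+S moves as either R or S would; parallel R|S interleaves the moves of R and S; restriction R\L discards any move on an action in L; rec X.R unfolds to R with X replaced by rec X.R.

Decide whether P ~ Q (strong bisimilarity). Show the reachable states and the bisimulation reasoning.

not bisimilar

Reachable graph of P (16 states):
  p0 = a.(a.a.0 + (0 + 0 + 0\{b})) | a.b.b.0\{a} | ··a··> p1, ··a··> p2
  p1 = (a.a.0 + (0 + 0 + 0\{b})) | a.b.b.0\{a} | ··a··> p3, ··a··> p4
  p2 = a.(a.a.0 + (0 + 0 + 0\{b})) | b.b.0\{a} | ··a··> p3, ··b··> p5
  p3 = (a.a.0 + (0 + 0 + 0\{b})) | b.b.0\{a} | ··a··> p6, ··b··> p7
  p4 = a.0 | a.b.b.0\{a} | ··a··> p6, ··a··> p8
  p5 = a.(a.a.0 + (0 + 0 + 0\{b})) | b.0\{a} | ··a··> p7, ··b··> p9
  p6 = a.0 | b.b.0\{a} | ··a··> p10, ··b··> p11
  p7 = (a.a.0 + (0 + 0 + 0\{b})) | b.0\{a} | ··a··> p11, ··b··> p12
  p8 = 0 | a.b.b.0\{a} | ··a··> p10
  p9 = a.(a.a.0 + (0 + 0 + 0\{b})) | 0\{a} | ··a··> p12
  p10 = 0 | b.b.0\{a} | ··b··> p13
  p11 = a.0 | b.0\{a} | ··a··> p13, ··b··> p14
  p12 = (a.a.0 + (0 + 0 + 0\{b})) | 0\{a} | ··a··> p14
  p13 = 0 | b.0\{a} | ··b··> p15
  p14 = a.0 | 0\{a} | ··a··> p15
  p15 = 0 | 0\{a} | ∅
Reachable graph of Q (12 states):
  q0 = a.(a.a.0 + (0 + 0 + 0\{b})) | a.b.0\{a} | ··a··> q1, ··a··> q2
  q1 = (a.a.0 + (0 + 0 + 0\{b})) | a.b.0\{a} | ··a··> q3, ··a··> q4
  q2 = a.(a.a.0 + (0 + 0 + 0\{b})) | b.0\{a} | ··a··> q3, ··b··> q5
  q3 = (a.a.0 + (0 + 0 + 0\{b})) | b.0\{a} | ··a··> q6, ··b··> q7
  q4 = a.0 | a.b.0\{a} | ··a··> q6, ··a··> q8
  q5 = a.(a.a.0 + (0 + 0 + 0\{b})) | 0\{a} | ··a··> q7
  q6 = a.0 | b.0\{a} | ··a··> q9, ··b··> q10
  q7 = (a.a.0 + (0 + 0 + 0\{b})) | 0\{a} | ··a··> q10
  q8 = 0 | a.b.0\{a} | ··a··> q9
  q9 = 0 | b.0\{a} | ··b··> q11
  q10 = a.0 | 0\{a} | ··a··> q11
  q11 = 0 | 0\{a} | ∅
Coarsest stable partition (strong bisimilarity classes):
  B0 = {p0}
  B1 = {p2}
  B2 = {p3}
  B3 = {p6}
  B4 = {p11, q6}
  B5 = {p14, q10}
  B6 = {p15, q11}
  B7 = {p13, q9}
  B8 = {p10}
  B9 = {p7, q3}
  B10 = {p12, q7}
  B11 = {p5, q2}
  B12 = {p9, q5}
  B13 = {p1}
  B14 = {p4}
  B15 = {p8}
  B16 = {q0}
  B17 = {q1}
  B18 = {q4}
  B19 = {q8}
p0 ∈ B0, q0 ∈ B16 → different blocks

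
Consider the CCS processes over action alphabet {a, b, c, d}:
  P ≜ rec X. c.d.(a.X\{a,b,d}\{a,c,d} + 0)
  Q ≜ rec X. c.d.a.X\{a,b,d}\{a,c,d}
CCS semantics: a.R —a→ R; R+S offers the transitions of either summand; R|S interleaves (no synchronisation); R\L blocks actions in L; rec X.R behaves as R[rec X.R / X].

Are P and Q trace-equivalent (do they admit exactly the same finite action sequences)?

traces(P) = traces(Q)

P's transition system — 4 states:
  u0 = rec X. c.d.(a.X\{a,b,d}\{a,c,d} + 0) | ··c··> u1
  u1 = d.(a.(rec X. c.d.(a.X\{a,b,d}\{a,c,d} + 0))\{a,b,d}\{a,c,d} + 0) | ··d··> u2
  u2 = a.(rec X. c.d.(a.X\{a,b,d}\{a,c,d} + 0))\{a,b,d}\{a,c,d} + 0 | ··a··> u3
  u3 = (rec X. c.d.(a.X\{a,b,d}\{a,c,d} + 0))\{a,b,d}\{a,c,d} | ∅
Q's transition system — 4 states:
  v0 = rec X. c.d.a.X\{a,b,d}\{a,c,d} | ··c··> v1
  v1 = d.a.(rec X. c.d.a.X\{a,b,d}\{a,c,d})\{a,b,d}\{a,c,d} | ··d··> v2
  v2 = a.(rec X. c.d.a.X\{a,b,d}\{a,c,d})\{a,b,d}\{a,c,d} | ··a··> v3
  v3 = (rec X. c.d.a.X\{a,b,d}\{a,c,d})\{a,b,d}\{a,c,d} | ∅
Bisimilarity quotient blocks:
  B0 = {u0, v0}
  B1 = {u1, v1}
  B2 = {u2, v2}
  B3 = {u3, v3}
u0 ∈ B0, v0 ∈ B0 → same block
Bisimilar ⇒ trace-equivalent.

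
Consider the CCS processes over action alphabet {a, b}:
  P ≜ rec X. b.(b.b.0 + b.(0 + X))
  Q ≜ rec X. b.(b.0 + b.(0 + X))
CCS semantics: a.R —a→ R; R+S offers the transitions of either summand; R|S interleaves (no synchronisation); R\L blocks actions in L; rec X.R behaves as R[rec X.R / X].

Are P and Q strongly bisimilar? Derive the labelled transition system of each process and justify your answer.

Reachable graph of P (5 states):
  p0 = rec X. b.(b.b.0 + b.(0 + X)) ⊢ —b→ p1
  p1 = b.b.0 + b.(0 + (rec X. b.(b.b.0 + b.(0 + X)))) ⊢ —b→ p2, —b→ p3
  p2 = 0 + (rec X. b.(b.b.0 + b.(0 + X))) ⊢ —b→ p1
  p3 = b.0 ⊢ —b→ p4
  p4 = 0 ⊢ (no moves)
Reachable graph of Q (4 states):
  q0 = rec X. b.(b.0 + b.(0 + X)) ⊢ —b→ q1
  q1 = b.0 + b.(0 + (rec X. b.(b.0 + b.(0 + X)))) ⊢ —b→ q2, —b→ q3
  q2 = 0 ⊢ (no moves)
  q3 = 0 + (rec X. b.(b.0 + b.(0 + X))) ⊢ —b→ q1
Partition-refinement fixed point:
  B0 = {p0, p2}
  B1 = {p1}
  B2 = {p3}
  B3 = {p4, q2}
  B4 = {q0, q3}
  B5 = {q1}
p0 ∈ B0, q0 ∈ B4 → different blocks

NO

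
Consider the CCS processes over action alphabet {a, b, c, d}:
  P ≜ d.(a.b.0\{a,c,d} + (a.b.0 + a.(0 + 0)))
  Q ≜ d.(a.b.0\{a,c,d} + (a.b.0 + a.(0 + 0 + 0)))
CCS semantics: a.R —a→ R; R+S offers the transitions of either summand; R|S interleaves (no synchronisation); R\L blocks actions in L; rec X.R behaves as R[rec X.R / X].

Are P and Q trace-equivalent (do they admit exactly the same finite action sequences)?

traces(P) = traces(Q)

Reachable graph of P (7 states):
  u0 = d.(a.b.0\{a,c,d} + (a.b.0 + a.(0 + 0))) | -d-> u1
  u1 = a.b.0\{a,c,d} + (a.b.0 + a.(0 + 0)) | -a-> u2, -a-> u3, -a-> u4
  u2 = 0 + 0 | deadlocked
  u3 = b.0 | -b-> u5
  u4 = b.0\{a,c,d} | -b-> u6
  u5 = 0 | deadlocked
  u6 = 0\{a,c,d} | deadlocked
Reachable graph of Q (7 states):
  v0 = d.(a.b.0\{a,c,d} + (a.b.0 + a.(0 + 0 + 0))) | -d-> v1
  v1 = a.b.0\{a,c,d} + (a.b.0 + a.(0 + 0 + 0)) | -a-> v2, -a-> v3, -a-> v4
  v2 = 0 + 0 + 0 | deadlocked
  v3 = b.0 | -b-> v5
  v4 = b.0\{a,c,d} | -b-> v6
  v5 = 0 | deadlocked
  v6 = 0\{a,c,d} | deadlocked
Coarsest stable partition (strong bisimilarity classes):
  B0 = {u0, v0}
  B1 = {u1, v1}
  B2 = {u2, u5, u6, v2, v5, v6}
  B3 = {u3, u4, v3, v4}
u0 ∈ B0, v0 ∈ B0 → same block
Bisimilar ⇒ trace-equivalent.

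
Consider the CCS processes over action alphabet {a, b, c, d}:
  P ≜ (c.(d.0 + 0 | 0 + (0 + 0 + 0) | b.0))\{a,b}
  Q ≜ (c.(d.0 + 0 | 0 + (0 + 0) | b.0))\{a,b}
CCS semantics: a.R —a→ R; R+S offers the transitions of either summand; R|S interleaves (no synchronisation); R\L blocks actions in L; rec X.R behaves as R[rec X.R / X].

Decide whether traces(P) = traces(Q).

traces(P) = traces(Q)

P's transition system — 3 states:
  s0 = (c.(d.0 + 0 | 0 + (0 + 0 + 0) | b.0))\{a,b} ⊢ -c-> s1
  s1 = (d.0 + 0 | 0 + (0 + 0 + 0) | b.0)\{a,b} ⊢ -d-> s2
  s2 = 0\{a,b} ⊢ stopped
Q's transition system — 3 states:
  t0 = (c.(d.0 + 0 | 0 + (0 + 0) | b.0))\{a,b} ⊢ -c-> t1
  t1 = (d.0 + 0 | 0 + (0 + 0) | b.0)\{a,b} ⊢ -d-> t2
  t2 = 0\{a,b} ⊢ stopped
Bisimilarity quotient blocks:
  B0 = {s0, t0}
  B1 = {s1, t1}
  B2 = {s2, t2}
s0 ∈ B0, t0 ∈ B0 → same block
Bisimilar ⇒ trace-equivalent.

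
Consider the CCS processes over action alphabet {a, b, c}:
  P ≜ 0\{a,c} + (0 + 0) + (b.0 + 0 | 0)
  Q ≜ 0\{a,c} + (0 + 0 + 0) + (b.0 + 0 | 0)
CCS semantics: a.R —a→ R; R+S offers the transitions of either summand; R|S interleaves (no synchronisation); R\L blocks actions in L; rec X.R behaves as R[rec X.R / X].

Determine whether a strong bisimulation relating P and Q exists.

Reachable graph of P (2 states):
  u0 = 0\{a,c} + (0 + 0) + (b.0 + 0 | 0) :: =b=> u1
  u1 = 0 :: (no moves)
Reachable graph of Q (2 states):
  v0 = 0\{a,c} + (0 + 0 + 0) + (b.0 + 0 | 0) :: =b=> v1
  v1 = 0 :: (no moves)
Bisimilarity quotient blocks:
  B0 = {u0, v0}
  B1 = {u1, v1}
u0 ∈ B0, v0 ∈ B0 → same block

bisimilar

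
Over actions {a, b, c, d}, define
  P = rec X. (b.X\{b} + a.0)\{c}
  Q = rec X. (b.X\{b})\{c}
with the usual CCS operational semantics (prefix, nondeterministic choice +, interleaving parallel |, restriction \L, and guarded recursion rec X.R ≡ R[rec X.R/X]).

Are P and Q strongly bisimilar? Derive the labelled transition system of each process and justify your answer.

not bisimilar

LTS(P): 4 reachable states
  p0 = rec X. (b.X\{b} + a.0)\{c} ⊢ -a-> p1, -b-> p2
  p1 = 0\{c} ⊢ deadlocked
  p2 = (rec X. (b.X\{b} + a.0)\{c})\{b}\{c} ⊢ -a-> p3
  p3 = 0\{c}\{b}\{c} ⊢ deadlocked
LTS(Q): 2 reachable states
  q0 = rec X. (b.X\{b})\{c} ⊢ -b-> q1
  q1 = (rec X. (b.X\{b})\{c})\{b}\{c} ⊢ deadlocked
Partition-refinement fixed point:
  B0 = {p0}
  B1 = {p2}
  B2 = {p1, p3, q1}
  B3 = {q0}
p0 ∈ B0, q0 ∈ B3 → different blocks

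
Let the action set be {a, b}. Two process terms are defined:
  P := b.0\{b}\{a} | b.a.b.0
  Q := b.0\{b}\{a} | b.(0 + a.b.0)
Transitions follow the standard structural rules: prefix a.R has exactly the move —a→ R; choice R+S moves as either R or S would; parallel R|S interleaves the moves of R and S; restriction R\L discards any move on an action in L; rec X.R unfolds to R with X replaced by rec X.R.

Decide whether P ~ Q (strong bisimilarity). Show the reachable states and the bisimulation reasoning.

bisimilar

LTS(P): 8 reachable states
  u0 = b.0\{b}\{a} | b.a.b.0 ⊢ ··b··> u1, ··b··> u2
  u1 = 0\{b}\{a} | b.a.b.0 ⊢ ··b··> u3
  u2 = b.0\{b}\{a} | a.b.0 ⊢ ··a··> u4, ··b··> u3
  u3 = 0\{b}\{a} | a.b.0 ⊢ ··a··> u5
  u4 = b.0\{b}\{a} | b.0 ⊢ ··b··> u5, ··b··> u6
  u5 = 0\{b}\{a} | b.0 ⊢ ··b··> u7
  u6 = b.0\{b}\{a} | 0 ⊢ ··b··> u7
  u7 = 0\{b}\{a} | 0 ⊢ ∅
LTS(Q): 8 reachable states
  v0 = b.0\{b}\{a} | b.(0 + a.b.0) ⊢ ··b··> v1, ··b··> v2
  v1 = 0\{b}\{a} | b.(0 + a.b.0) ⊢ ··b··> v3
  v2 = b.0\{b}\{a} | (0 + a.b.0) ⊢ ··a··> v4, ··b··> v3
  v3 = 0\{b}\{a} | (0 + a.b.0) ⊢ ··a··> v5
  v4 = b.0\{b}\{a} | b.0 ⊢ ··b··> v5, ··b··> v6
  v5 = 0\{b}\{a} | b.0 ⊢ ··b··> v7
  v6 = b.0\{b}\{a} | 0 ⊢ ··b··> v7
  v7 = 0\{b}\{a} | 0 ⊢ ∅
Partition-refinement fixed point:
  B0 = {u0, v0}
  B1 = {u1, v1}
  B2 = {u3, v3}
  B3 = {u5, u6, v5, v6}
  B4 = {u7, v7}
  B5 = {u2, v2}
  B6 = {u4, v4}
u0 ∈ B0, v0 ∈ B0 → same block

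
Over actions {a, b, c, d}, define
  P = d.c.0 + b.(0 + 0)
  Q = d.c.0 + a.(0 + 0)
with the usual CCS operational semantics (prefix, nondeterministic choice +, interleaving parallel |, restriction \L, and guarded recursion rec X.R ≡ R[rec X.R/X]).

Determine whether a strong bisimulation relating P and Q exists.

NO

Reachable graph of P (4 states):
  s0 = d.c.0 + b.(0 + 0) has moves ··b··> s1, ··d··> s2
  s1 = 0 + 0 has moves (no moves)
  s2 = c.0 has moves ··c··> s3
  s3 = 0 has moves (no moves)
Reachable graph of Q (4 states):
  t0 = d.c.0 + a.(0 + 0) has moves ··a··> t1, ··d··> t2
  t1 = 0 + 0 has moves (no moves)
  t2 = c.0 has moves ··c··> t3
  t3 = 0 has moves (no moves)
Partition-refinement fixed point:
  B0 = {s0}
  B1 = {s2, t2}
  B2 = {s1, s3, t1, t3}
  B3 = {t0}
s0 ∈ B0, t0 ∈ B3 → different blocks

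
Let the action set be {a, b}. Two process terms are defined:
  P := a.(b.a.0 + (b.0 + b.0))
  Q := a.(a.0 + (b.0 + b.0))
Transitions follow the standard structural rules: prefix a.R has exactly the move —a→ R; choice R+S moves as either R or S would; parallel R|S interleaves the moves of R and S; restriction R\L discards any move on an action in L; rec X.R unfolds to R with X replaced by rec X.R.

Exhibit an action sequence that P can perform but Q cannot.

LTS(P): 4 reachable states
  u0 = a.(b.a.0 + (b.0 + b.0)) has moves --a--▸ u1
  u1 = b.a.0 + (b.0 + b.0) has moves --b--▸ u2, --b--▸ u3
  u2 = 0 has moves deadlocked
  u3 = a.0 has moves --a--▸ u2
LTS(Q): 3 reachable states
  v0 = a.(a.0 + (b.0 + b.0)) has moves --a--▸ v1
  v1 = a.0 + (b.0 + b.0) has moves --a--▸ v2, --b--▸ v2
  v2 = 0 has moves deadlocked
Trace ⟨aba⟩ through P, begin at {u0}:
  after a @ step 1: {u1}
  after b @ step 2: {u2, u3}
  after a @ step 3: {u2}
  P completes σ.
Trace ⟨aba⟩ through Q, begin at {v0}:
  after a @ step 1: {v1}
  after b @ step 2: {v2}
  after a @ step 3: no successor for Q

aba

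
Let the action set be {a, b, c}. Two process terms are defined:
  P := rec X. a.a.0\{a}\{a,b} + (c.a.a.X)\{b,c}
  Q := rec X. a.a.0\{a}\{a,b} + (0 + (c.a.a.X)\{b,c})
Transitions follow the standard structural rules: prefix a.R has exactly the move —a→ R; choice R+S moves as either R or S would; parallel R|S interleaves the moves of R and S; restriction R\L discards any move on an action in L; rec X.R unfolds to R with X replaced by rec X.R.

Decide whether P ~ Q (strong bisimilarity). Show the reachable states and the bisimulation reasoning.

P ~ Q

P's transition system — 3 states:
  p0 = rec X. a.a.0\{a}\{a,b} + (c.a.a.X)\{b,c} has moves -a-> p1
  p1 = a.0\{a}\{a,b} has moves -a-> p2
  p2 = 0\{a}\{a,b} has moves stopped
Q's transition system — 3 states:
  q0 = rec X. a.a.0\{a}\{a,b} + (0 + (c.a.a.X)\{b,c}) has moves -a-> q1
  q1 = a.0\{a}\{a,b} has moves -a-> q2
  q2 = 0\{a}\{a,b} has moves stopped
Partition-refinement fixed point:
  B0 = {p0, q0}
  B1 = {p1, q1}
  B2 = {p2, q2}
p0 ∈ B0, q0 ∈ B0 → same block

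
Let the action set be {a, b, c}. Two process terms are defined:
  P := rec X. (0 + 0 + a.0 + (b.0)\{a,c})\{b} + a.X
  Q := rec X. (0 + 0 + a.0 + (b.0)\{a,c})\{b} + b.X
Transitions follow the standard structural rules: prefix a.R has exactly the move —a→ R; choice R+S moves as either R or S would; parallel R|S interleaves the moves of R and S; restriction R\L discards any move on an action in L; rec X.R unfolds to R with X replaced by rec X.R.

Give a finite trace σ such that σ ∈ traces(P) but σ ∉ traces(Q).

Reachable graph of P (2 states):
  u0 = rec X. (0 + 0 + a.0 + (b.0)\{a,c})\{b} + a.X :: -a-> u0, -a-> u1
  u1 = 0\{b} :: deadlocked
Reachable graph of Q (2 states):
  v0 = rec X. (0 + 0 + a.0 + (b.0)\{a,c})\{b} + b.X :: -a-> v1, -b-> v0
  v1 = 0\{b} :: deadlocked
Executing aa from P (initial set {u0}):
  step 1 (a): {u0, u1}
  step 2 (a): {u0, u1}
  P completes σ.
Executing aa from Q (initial set {v0}):
  step 1 (a): {v1}
  step 2 (a): ∅ (Q stuck)

aa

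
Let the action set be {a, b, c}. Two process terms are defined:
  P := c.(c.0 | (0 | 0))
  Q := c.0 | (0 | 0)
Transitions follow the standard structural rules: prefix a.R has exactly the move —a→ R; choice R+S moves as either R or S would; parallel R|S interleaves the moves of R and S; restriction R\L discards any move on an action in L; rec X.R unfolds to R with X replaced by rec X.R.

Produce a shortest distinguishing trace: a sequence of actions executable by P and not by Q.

P's transition system — 3 states:
  m0 = c.(c.0 | (0 | 0)) ⊢ =c=> m1
  m1 = c.0 | (0 | 0) ⊢ =c=> m2
  m2 = 0 | (0 | 0) ⊢ ∅
Q's transition system — 2 states:
  n0 = c.0 | (0 | 0) ⊢ =c=> n1
  n1 = 0 | (0 | 0) ⊢ ∅
Run σ = ⟨cc⟩ on P: start {m0}
  [1] c ⇒ {m1}
  [2] c ⇒ {m2}
  P completes σ.
Run σ = ⟨cc⟩ on Q: start {n0}
  [1] c ⇒ {n1}
  [2] c ⇒ ∅ (Q stuck)

cc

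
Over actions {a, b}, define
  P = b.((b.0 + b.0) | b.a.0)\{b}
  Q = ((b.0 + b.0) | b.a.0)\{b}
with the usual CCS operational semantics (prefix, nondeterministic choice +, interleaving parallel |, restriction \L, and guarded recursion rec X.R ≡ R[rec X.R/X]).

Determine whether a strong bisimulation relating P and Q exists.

P's transition system — 2 states:
  s0 = b.((b.0 + b.0) | b.a.0)\{b} | --b--▸ s1
  s1 = ((b.0 + b.0) | b.a.0)\{b} | (no moves)
Q's transition system — 1 states:
  t0 = ((b.0 + b.0) | b.a.0)\{b} | (no moves)
Bisimilarity quotient blocks:
  B0 = {s0}
  B1 = {s1, t0}
s0 ∈ B0, t0 ∈ B1 → different blocks

P ≁ Q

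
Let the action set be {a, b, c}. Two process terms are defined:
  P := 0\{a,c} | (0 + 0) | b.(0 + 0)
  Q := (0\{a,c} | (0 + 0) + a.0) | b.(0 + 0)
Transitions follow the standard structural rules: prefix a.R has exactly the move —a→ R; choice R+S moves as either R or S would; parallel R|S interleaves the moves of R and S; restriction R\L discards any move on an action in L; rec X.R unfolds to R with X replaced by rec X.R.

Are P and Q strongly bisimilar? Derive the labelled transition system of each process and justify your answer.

P's transition system — 2 states:
  s0 = 0\{a,c} | (0 + 0) | b.(0 + 0) | --b--▸ s1
  s1 = 0\{a,c} | (0 + 0) | (0 + 0) | stopped
Q's transition system — 4 states:
  t0 = (0\{a,c} | (0 + 0) + a.0) | b.(0 + 0) | --a--▸ t1, --b--▸ t2
  t1 = 0 | b.(0 + 0) | --b--▸ t3
  t2 = (0\{a,c} | (0 + 0) + a.0) | (0 + 0) | --a--▸ t3
  t3 = 0 | (0 + 0) | stopped
Bisimilarity quotient blocks:
  B0 = {s0, t1}
  B1 = {s1, t3}
  B2 = {t0}
  B3 = {t2}
s0 ∈ B0, t0 ∈ B2 → different blocks

NO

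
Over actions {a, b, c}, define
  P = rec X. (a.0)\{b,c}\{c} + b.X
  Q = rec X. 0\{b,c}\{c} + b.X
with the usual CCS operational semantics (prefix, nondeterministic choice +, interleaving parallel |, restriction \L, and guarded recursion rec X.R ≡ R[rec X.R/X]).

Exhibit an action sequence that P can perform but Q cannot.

Reachable graph of P (2 states):
  u0 = rec X. (a.0)\{b,c}\{c} + b.X has moves -a-> u1, -b-> u0
  u1 = 0\{b,c}\{c} has moves ∅
Reachable graph of Q (1 states):
  v0 = rec X. 0\{b,c}\{c} + b.X has moves -b-> v0
Run σ = ⟨a⟩ on P: start {u0}
  step 1 (a): {u1}
  ✓ P
Run σ = ⟨a⟩ on Q: start {v0}
  step 1 (a): ∅ (Q stuck)

a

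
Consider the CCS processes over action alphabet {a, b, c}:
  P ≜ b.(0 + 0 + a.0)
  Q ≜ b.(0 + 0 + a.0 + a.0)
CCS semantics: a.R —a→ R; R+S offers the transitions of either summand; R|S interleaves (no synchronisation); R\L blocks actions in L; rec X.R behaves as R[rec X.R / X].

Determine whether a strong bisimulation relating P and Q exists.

Reachable graph of P (3 states):
  u0 = b.(0 + 0 + a.0) has moves --b--▸ u1
  u1 = 0 + 0 + a.0 has moves --a--▸ u2
  u2 = 0 has moves (no moves)
Reachable graph of Q (3 states):
  v0 = b.(0 + 0 + a.0 + a.0) has moves --b--▸ v1
  v1 = 0 + 0 + a.0 + a.0 has moves --a--▸ v2
  v2 = 0 has moves (no moves)
Coarsest stable partition (strong bisimilarity classes):
  B0 = {u0, v0}
  B1 = {u1, v1}
  B2 = {u2, v2}
u0 ∈ B0, v0 ∈ B0 → same block

bisimilar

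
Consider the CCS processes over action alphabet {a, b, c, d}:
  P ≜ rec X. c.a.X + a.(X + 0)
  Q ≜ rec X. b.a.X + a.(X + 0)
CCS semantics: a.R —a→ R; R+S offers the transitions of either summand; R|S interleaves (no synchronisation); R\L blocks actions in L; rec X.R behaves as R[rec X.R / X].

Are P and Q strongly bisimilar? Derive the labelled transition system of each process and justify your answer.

NO

Reachable graph of P (3 states):
  p0 = rec X. c.a.X + a.(X + 0) :: —a→ p1, —c→ p2
  p1 = (rec X. c.a.X + a.(X + 0)) + 0 :: —a→ p1, —c→ p2
  p2 = a.(rec X. c.a.X + a.(X + 0)) :: —a→ p0
Reachable graph of Q (3 states):
  q0 = rec X. b.a.X + a.(X + 0) :: —a→ q1, —b→ q2
  q1 = (rec X. b.a.X + a.(X + 0)) + 0 :: —a→ q1, —b→ q2
  q2 = a.(rec X. b.a.X + a.(X + 0)) :: —a→ q0
Partition-refinement fixed point:
  B0 = {p0, p1}
  B1 = {p2}
  B2 = {q0, q1}
  B3 = {q2}
p0 ∈ B0, q0 ∈ B2 → different blocks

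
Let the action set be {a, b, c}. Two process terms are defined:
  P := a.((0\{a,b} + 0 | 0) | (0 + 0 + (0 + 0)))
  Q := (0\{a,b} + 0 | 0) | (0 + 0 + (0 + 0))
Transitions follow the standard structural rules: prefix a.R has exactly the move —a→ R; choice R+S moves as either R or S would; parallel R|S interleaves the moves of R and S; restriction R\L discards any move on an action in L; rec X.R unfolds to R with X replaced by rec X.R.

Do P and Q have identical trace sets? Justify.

LTS(P): 2 reachable states
  u0 = a.((0\{a,b} + 0 | 0) | (0 + 0 + (0 + 0))) → ··a··> u1
  u1 = (0\{a,b} + 0 | 0) | (0 + 0 + (0 + 0)) → (no moves)
LTS(Q): 1 reachable states
  v0 = (0\{a,b} + 0 | 0) | (0 + 0 + (0 + 0)) → (no moves)
Executing a from P (initial set {u0}):
  after a @ step 1: {u1}
  — P admits the full trace.
Executing a from Q (initial set {v0}):
  after a @ step 1: ∅ (Q stuck)

NO — witness ⟨a⟩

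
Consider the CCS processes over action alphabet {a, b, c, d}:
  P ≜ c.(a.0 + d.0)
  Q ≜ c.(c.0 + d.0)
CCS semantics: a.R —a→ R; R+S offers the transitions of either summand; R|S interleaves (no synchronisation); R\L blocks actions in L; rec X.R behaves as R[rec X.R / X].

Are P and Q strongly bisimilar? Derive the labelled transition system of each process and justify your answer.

NO

LTS(P): 3 reachable states
  p0 = c.(a.0 + d.0) :: —c→ p1
  p1 = a.0 + d.0 :: —a→ p2, —d→ p2
  p2 = 0 :: stopped
LTS(Q): 3 reachable states
  q0 = c.(c.0 + d.0) :: —c→ q1
  q1 = c.0 + d.0 :: —c→ q2, —d→ q2
  q2 = 0 :: stopped
Partition-refinement fixed point:
  B0 = {p0}
  B1 = {p1}
  B2 = {p2, q2}
  B3 = {q0}
  B4 = {q1}
p0 ∈ B0, q0 ∈ B3 → different blocks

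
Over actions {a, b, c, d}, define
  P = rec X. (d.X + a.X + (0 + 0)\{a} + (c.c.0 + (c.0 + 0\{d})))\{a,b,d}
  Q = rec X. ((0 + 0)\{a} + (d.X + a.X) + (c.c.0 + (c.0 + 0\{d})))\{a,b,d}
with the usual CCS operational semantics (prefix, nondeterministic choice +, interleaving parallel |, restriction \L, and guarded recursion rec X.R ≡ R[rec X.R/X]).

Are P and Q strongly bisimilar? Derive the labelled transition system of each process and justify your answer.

Reachable graph of P (3 states):
  m0 = rec X. (d.X + a.X + (0 + 0)\{a} + (c.c.0 + (c.0 + 0\{d})))\{a,b,d} :: -c-> m1, -c-> m2
  m1 = (c.0)\{a,b,d} :: -c-> m2
  m2 = 0\{a,b,d} :: stopped
Reachable graph of Q (3 states):
  n0 = rec X. ((0 + 0)\{a} + (d.X + a.X) + (c.c.0 + (c.0 + 0\{d})))\{a,b,d} :: -c-> n1, -c-> n2
  n1 = (c.0)\{a,b,d} :: -c-> n2
  n2 = 0\{a,b,d} :: stopped
Coarsest stable partition (strong bisimilarity classes):
  B0 = {m0, n0}
  B1 = {m1, n1}
  B2 = {m2, n2}
m0 ∈ B0, n0 ∈ B0 → same block

YES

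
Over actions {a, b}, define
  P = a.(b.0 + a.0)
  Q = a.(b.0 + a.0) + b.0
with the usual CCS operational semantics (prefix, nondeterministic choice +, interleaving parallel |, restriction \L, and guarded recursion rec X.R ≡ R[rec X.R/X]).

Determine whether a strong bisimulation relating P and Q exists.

Reachable graph of P (3 states):
  p0 = a.(b.0 + a.0) has moves —a→ p1
  p1 = b.0 + a.0 has moves —a→ p2, —b→ p2
  p2 = 0 has moves (no moves)
Reachable graph of Q (3 states):
  q0 = a.(b.0 + a.0) + b.0 has moves —a→ q1, —b→ q2
  q1 = b.0 + a.0 has moves —a→ q2, —b→ q2
  q2 = 0 has moves (no moves)
Bisimilarity quotient blocks:
  B0 = {p0}
  B1 = {p1, q1}
  B2 = {p2, q2}
  B3 = {q0}
p0 ∈ B0, q0 ∈ B3 → different blocks

not bisimilar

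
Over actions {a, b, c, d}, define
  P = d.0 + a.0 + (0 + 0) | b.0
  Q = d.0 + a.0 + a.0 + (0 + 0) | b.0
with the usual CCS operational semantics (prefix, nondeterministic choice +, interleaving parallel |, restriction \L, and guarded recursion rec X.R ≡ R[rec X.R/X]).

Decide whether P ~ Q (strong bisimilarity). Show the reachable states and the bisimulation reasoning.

YES

Reachable graph of P (3 states):
  s0 = d.0 + a.0 + (0 + 0) | b.0 has moves =a=> s1, =b=> s2, =d=> s1
  s1 = 0 has moves deadlocked
  s2 = (0 + 0) | 0 has moves deadlocked
Reachable graph of Q (3 states):
  t0 = d.0 + a.0 + a.0 + (0 + 0) | b.0 has moves =a=> t1, =b=> t2, =d=> t1
  t1 = 0 has moves deadlocked
  t2 = (0 + 0) | 0 has moves deadlocked
Bisimilarity quotient blocks:
  B0 = {s0, t0}
  B1 = {s1, s2, t1, t2}
s0 ∈ B0, t0 ∈ B0 → same block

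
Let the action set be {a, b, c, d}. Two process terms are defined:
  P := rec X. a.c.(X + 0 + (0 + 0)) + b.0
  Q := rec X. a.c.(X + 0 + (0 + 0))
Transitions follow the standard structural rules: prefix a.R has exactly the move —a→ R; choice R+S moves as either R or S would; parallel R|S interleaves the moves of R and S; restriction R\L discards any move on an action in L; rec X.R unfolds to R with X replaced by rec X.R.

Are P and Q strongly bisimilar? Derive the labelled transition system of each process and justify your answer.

LTS(P): 4 reachable states
  s0 = rec X. a.c.(X + 0 + (0 + 0)) + b.0 :: —a→ s1, —b→ s2
  s1 = c.((rec X. a.c.(X + 0 + (0 + 0)) + b.0) + 0 + (0 + 0)) :: —c→ s3
  s2 = 0 :: (no moves)
  s3 = (rec X. a.c.(X + 0 + (0 + 0)) + b.0) + 0 + (0 + 0) :: —a→ s1, —b→ s2
LTS(Q): 3 reachable states
  t0 = rec X. a.c.(X + 0 + (0 + 0)) :: —a→ t1
  t1 = c.((rec X. a.c.(X + 0 + (0 + 0))) + 0 + (0 + 0)) :: —c→ t2
  t2 = (rec X. a.c.(X + 0 + (0 + 0))) + 0 + (0 + 0) :: —a→ t1
Bisimilarity quotient blocks:
  B0 = {s0, s3}
  B1 = {s1}
  B2 = {s2}
  B3 = {t0, t2}
  B4 = {t1}
s0 ∈ B0, t0 ∈ B3 → different blocks

P ≁ Q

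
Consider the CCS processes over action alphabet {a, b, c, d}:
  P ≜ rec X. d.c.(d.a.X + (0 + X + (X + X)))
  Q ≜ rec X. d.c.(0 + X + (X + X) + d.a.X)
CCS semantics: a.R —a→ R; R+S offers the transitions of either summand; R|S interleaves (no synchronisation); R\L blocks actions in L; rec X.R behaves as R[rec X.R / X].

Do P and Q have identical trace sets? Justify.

traces(P) = traces(Q)

Reachable graph of P (4 states):
  s0 = rec X. d.c.(d.a.X + (0 + X + (X + X))) has moves --d--▸ s1
  s1 = c.(d.a.(rec X. d.c.(d.a.X + (0 + X + (X + X)))) + (0 + (rec X. d.c.(d.a.X + (0 + X + (X + X)))) + ((rec X. d.c.(d.a.X + (0 + X + (X + X)))) + (rec X. d.c.(d.a.X + (0 + X + (X + X))))))) has moves --c--▸ s2
  s2 = d.a.(rec X. d.c.(d.a.X + (0 + X + (X + X)))) + (0 + (rec X. d.c.(d.a.X + (0 + X + (X + X)))) + ((rec X. d.c.(d.a.X + (0 + X + (X + X)))) + (rec X. d.c.(d.a.X + (0 + X + (X + X)))))) has moves --d--▸ s1, --d--▸ s3
  s3 = a.(rec X. d.c.(d.a.X + (0 + X + (X + X)))) has moves --a--▸ s0
Reachable graph of Q (4 states):
  t0 = rec X. d.c.(0 + X + (X + X) + d.a.X) has moves --d--▸ t1
  t1 = c.(0 + (rec X. d.c.(0 + X + (X + X) + d.a.X)) + ((rec X. d.c.(0 + X + (X + X) + d.a.X)) + (rec X. d.c.(0 + X + (X + X) + d.a.X))) + d.a.(rec X. d.c.(0 + X + (X + X) + d.a.X))) has moves --c--▸ t2
  t2 = 0 + (rec X. d.c.(0 + X + (X + X) + d.a.X)) + ((rec X. d.c.(0 + X + (X + X) + d.a.X)) + (rec X. d.c.(0 + X + (X + X) + d.a.X))) + d.a.(rec X. d.c.(0 + X + (X + X) + d.a.X)) has moves --d--▸ t1, --d--▸ t3
  t3 = a.(rec X. d.c.(0 + X + (X + X) + d.a.X)) has moves --a--▸ t0
Coarsest stable partition (strong bisimilarity classes):
  B0 = {s0, t0}
  B1 = {s1, t1}
  B2 = {s2, t2}
  B3 = {s3, t3}
s0 ∈ B0, t0 ∈ B0 → same block
Bisimilar ⇒ trace-equivalent.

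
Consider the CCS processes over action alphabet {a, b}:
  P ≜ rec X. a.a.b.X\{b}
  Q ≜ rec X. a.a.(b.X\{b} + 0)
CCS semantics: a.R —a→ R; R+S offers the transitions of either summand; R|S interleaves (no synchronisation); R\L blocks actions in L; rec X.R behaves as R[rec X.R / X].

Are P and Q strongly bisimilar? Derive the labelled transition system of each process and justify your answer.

bisimilar

Reachable graph of P (6 states):
  p0 = rec X. a.a.b.X\{b} → =a=> p1
  p1 = a.b.(rec X. a.a.b.X\{b})\{b} → =a=> p2
  p2 = b.(rec X. a.a.b.X\{b})\{b} → =b=> p3
  p3 = (rec X. a.a.b.X\{b})\{b} → =a=> p4
  p4 = (a.b.(rec X. a.a.b.X\{b})\{b})\{b} → =a=> p5
  p5 = (b.(rec X. a.a.b.X\{b})\{b})\{b} → (no moves)
Reachable graph of Q (6 states):
  q0 = rec X. a.a.(b.X\{b} + 0) → =a=> q1
  q1 = a.(b.(rec X. a.a.(b.X\{b} + 0))\{b} + 0) → =a=> q2
  q2 = b.(rec X. a.a.(b.X\{b} + 0))\{b} + 0 → =b=> q3
  q3 = (rec X. a.a.(b.X\{b} + 0))\{b} → =a=> q4
  q4 = (a.(b.(rec X. a.a.(b.X\{b} + 0))\{b} + 0))\{b} → =a=> q5
  q5 = (b.(rec X. a.a.(b.X\{b} + 0))\{b} + 0)\{b} → (no moves)
Bisimilarity quotient blocks:
  B0 = {p0, q0}
  B1 = {p1, q1}
  B2 = {p2, q2}
  B3 = {p3, q3}
  B4 = {p4, q4}
  B5 = {p5, q5}
p0 ∈ B0, q0 ∈ B0 → same block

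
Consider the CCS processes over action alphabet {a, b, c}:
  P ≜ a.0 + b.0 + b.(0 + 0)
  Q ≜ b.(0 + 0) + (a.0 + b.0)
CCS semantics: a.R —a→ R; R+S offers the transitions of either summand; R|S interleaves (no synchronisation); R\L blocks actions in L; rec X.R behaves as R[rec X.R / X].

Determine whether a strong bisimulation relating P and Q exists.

Reachable graph of P (3 states):
  p0 = a.0 + b.0 + b.(0 + 0) has moves —a→ p1, —b→ p1, —b→ p2
  p1 = 0 has moves ∅
  p2 = 0 + 0 has moves ∅
Reachable graph of Q (3 states):
  q0 = b.(0 + 0) + (a.0 + b.0) has moves —a→ q1, —b→ q1, —b→ q2
  q1 = 0 has moves ∅
  q2 = 0 + 0 has moves ∅
Bisimilarity quotient blocks:
  B0 = {p0, q0}
  B1 = {p1, p2, q1, q2}
p0 ∈ B0, q0 ∈ B0 → same block

bisimilar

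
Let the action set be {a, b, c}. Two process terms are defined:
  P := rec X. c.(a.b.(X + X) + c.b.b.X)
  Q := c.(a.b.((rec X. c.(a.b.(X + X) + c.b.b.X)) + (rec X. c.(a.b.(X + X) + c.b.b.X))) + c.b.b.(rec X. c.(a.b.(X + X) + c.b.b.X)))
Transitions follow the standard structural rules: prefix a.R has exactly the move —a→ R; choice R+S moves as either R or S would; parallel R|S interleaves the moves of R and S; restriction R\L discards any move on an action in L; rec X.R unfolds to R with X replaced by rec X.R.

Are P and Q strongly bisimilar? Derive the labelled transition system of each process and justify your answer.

Reachable graph of P (6 states):
  p0 = rec X. c.(a.b.(X + X) + c.b.b.X) → --c--▸ p1
  p1 = a.b.((rec X. c.(a.b.(X + X) + c.b.b.X)) + (rec X. c.(a.b.(X + X) + c.b.b.X))) + c.b.b.(rec X. c.(a.b.(X + X) + c.b.b.X)) → --a--▸ p2, --c--▸ p3
  p2 = b.((rec X. c.(a.b.(X + X) + c.b.b.X)) + (rec X. c.(a.b.(X + X) + c.b.b.X))) → --b--▸ p4
  p3 = b.b.(rec X. c.(a.b.(X + X) + c.b.b.X)) → --b--▸ p5
  p4 = (rec X. c.(a.b.(X + X) + c.b.b.X)) + (rec X. c.(a.b.(X + X) + c.b.b.X)) → --c--▸ p1
  p5 = b.(rec X. c.(a.b.(X + X) + c.b.b.X)) → --b--▸ p0
Reachable graph of Q (7 states):
  q0 = c.(a.b.((rec X. c.(a.b.(X + X) + c.b.b.X)) + (rec X. c.(a.b.(X + X) + c.b.b.X))) + c.b.b.(rec X. c.(a.b.(X + X) + c.b.b.X))) → --c--▸ q1
  q1 = a.b.((rec X. c.(a.b.(X + X) + c.b.b.X)) + (rec X. c.(a.b.(X + X) + c.b.b.X))) + c.b.b.(rec X. c.(a.b.(X + X) + c.b.b.X)) → --a--▸ q2, --c--▸ q3
  q2 = b.((rec X. c.(a.b.(X + X) + c.b.b.X)) + (rec X. c.(a.b.(X + X) + c.b.b.X))) → --b--▸ q4
  q3 = b.b.(rec X. c.(a.b.(X + X) + c.b.b.X)) → --b--▸ q5
  q4 = (rec X. c.(a.b.(X + X) + c.b.b.X)) + (rec X. c.(a.b.(X + X) + c.b.b.X)) → --c--▸ q1
  q5 = b.(rec X. c.(a.b.(X + X) + c.b.b.X)) → --b--▸ q6
  q6 = rec X. c.(a.b.(X + X) + c.b.b.X) → --c--▸ q1
Bisimilarity quotient blocks:
  B0 = {p0, p4, q0, q4, q6}
  B1 = {p1, q1}
  B2 = {p2, p5, q2, q5}
  B3 = {p3, q3}
p0 ∈ B0, q0 ∈ B0 → same block

P ~ Q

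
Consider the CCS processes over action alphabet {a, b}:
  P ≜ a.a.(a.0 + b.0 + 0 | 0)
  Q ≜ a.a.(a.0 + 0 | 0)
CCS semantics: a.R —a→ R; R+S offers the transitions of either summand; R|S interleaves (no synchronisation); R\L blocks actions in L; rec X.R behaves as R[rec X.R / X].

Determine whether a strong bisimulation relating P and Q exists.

P's transition system — 4 states:
  p0 = a.a.(a.0 + b.0 + 0 | 0) has moves --a--▸ p1
  p1 = a.(a.0 + b.0 + 0 | 0) has moves --a--▸ p2
  p2 = a.0 + b.0 + 0 | 0 has moves --a--▸ p3, --b--▸ p3
  p3 = 0 has moves ·
Q's transition system — 4 states:
  q0 = a.a.(a.0 + 0 | 0) has moves --a--▸ q1
  q1 = a.(a.0 + 0 | 0) has moves --a--▸ q2
  q2 = a.0 + 0 | 0 has moves --a--▸ q3
  q3 = 0 has moves ·
Partition-refinement fixed point:
  B0 = {p0}
  B1 = {p1}
  B2 = {p2}
  B3 = {p3, q3}
  B4 = {q0}
  B5 = {q1}
  B6 = {q2}
p0 ∈ B0, q0 ∈ B4 → different blocks

NO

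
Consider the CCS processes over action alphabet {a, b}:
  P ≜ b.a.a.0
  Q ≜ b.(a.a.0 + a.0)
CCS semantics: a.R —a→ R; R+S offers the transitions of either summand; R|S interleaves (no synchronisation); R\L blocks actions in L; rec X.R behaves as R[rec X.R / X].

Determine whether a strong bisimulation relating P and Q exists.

not bisimilar

Reachable graph of P (4 states):
  s0 = b.a.a.0 ⊢ -b-> s1
  s1 = a.a.0 ⊢ -a-> s2
  s2 = a.0 ⊢ -a-> s3
  s3 = 0 ⊢ stopped
Reachable graph of Q (4 states):
  t0 = b.(a.a.0 + a.0) ⊢ -b-> t1
  t1 = a.a.0 + a.0 ⊢ -a-> t2, -a-> t3
  t2 = 0 ⊢ stopped
  t3 = a.0 ⊢ -a-> t2
Partition-refinement fixed point:
  B0 = {s0}
  B1 = {s1}
  B2 = {s2, t3}
  B3 = {s3, t2}
  B4 = {t0}
  B5 = {t1}
s0 ∈ B0, t0 ∈ B4 → different blocks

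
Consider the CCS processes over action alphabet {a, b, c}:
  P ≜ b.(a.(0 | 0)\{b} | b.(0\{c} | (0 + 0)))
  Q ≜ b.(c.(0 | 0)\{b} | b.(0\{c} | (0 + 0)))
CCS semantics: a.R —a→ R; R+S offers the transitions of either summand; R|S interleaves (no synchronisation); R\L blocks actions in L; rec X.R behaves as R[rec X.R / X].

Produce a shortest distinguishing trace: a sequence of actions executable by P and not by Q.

P's transition system — 5 states:
  s0 = b.(a.(0 | 0)\{b} | b.(0\{c} | (0 + 0))) | —b→ s1
  s1 = a.(0 | 0)\{b} | b.(0\{c} | (0 + 0)) | —a→ s2, —b→ s3
  s2 = (0 | 0)\{b} | b.(0\{c} | (0 + 0)) | —b→ s4
  s3 = a.(0 | 0)\{b} | (0\{c} | (0 + 0)) | —a→ s4
  s4 = (0 | 0)\{b} | (0\{c} | (0 + 0)) | ·
Q's transition system — 5 states:
  t0 = b.(c.(0 | 0)\{b} | b.(0\{c} | (0 + 0))) | —b→ t1
  t1 = c.(0 | 0)\{b} | b.(0\{c} | (0 + 0)) | —b→ t2, —c→ t3
  t2 = c.(0 | 0)\{b} | (0\{c} | (0 + 0)) | —c→ t4
  t3 = (0 | 0)\{b} | b.(0\{c} | (0 + 0)) | —b→ t4
  t4 = (0 | 0)\{b} | (0\{c} | (0 + 0)) | ·
Run σ = ⟨ba⟩ on P: start {s0}
  [1] b ⇒ {s1}
  [2] a ⇒ {s2}
  — P admits the full trace.
Run σ = ⟨ba⟩ on Q: start {t0}
  [1] b ⇒ {t1}
  [2] a ⇒ ∅  — Q cannot continue

ba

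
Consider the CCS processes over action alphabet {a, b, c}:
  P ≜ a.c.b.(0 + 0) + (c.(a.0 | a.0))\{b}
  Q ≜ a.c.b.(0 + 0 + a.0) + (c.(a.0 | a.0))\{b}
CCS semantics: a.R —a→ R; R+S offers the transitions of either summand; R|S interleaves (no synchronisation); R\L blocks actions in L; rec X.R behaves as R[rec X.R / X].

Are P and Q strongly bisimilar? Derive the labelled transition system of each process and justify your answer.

P ≁ Q

Reachable graph of P (8 states):
  m0 = a.c.b.(0 + 0) + (c.(a.0 | a.0))\{b} ⊢ -a-> m1, -c-> m2
  m1 = c.b.(0 + 0) ⊢ -c-> m3
  m2 = (a.0 | a.0)\{b} ⊢ -a-> m4, -a-> m5
  m3 = b.(0 + 0) ⊢ -b-> m6
  m4 = (0 | a.0)\{b} ⊢ -a-> m7
  m5 = (a.0 | 0)\{b} ⊢ -a-> m7
  m6 = 0 + 0 ⊢ stopped
  m7 = (0 | 0)\{b} ⊢ stopped
Reachable graph of Q (9 states):
  n0 = a.c.b.(0 + 0 + a.0) + (c.(a.0 | a.0))\{b} ⊢ -a-> n1, -c-> n2
  n1 = c.b.(0 + 0 + a.0) ⊢ -c-> n3
  n2 = (a.0 | a.0)\{b} ⊢ -a-> n4, -a-> n5
  n3 = b.(0 + 0 + a.0) ⊢ -b-> n6
  n4 = (0 | a.0)\{b} ⊢ -a-> n7
  n5 = (a.0 | 0)\{b} ⊢ -a-> n7
  n6 = 0 + 0 + a.0 ⊢ -a-> n8
  n7 = (0 | 0)\{b} ⊢ stopped
  n8 = 0 ⊢ stopped
Bisimilarity quotient blocks:
  B0 = {m0}
  B1 = {m2, n2}
  B2 = {m4, m5, n4, n5, n6}
  B3 = {m6, m7, n7, n8}
  B4 = {m1}
  B5 = {m3}
  B6 = {n0}
  B7 = {n1}
  B8 = {n3}
m0 ∈ B0, n0 ∈ B6 → different blocks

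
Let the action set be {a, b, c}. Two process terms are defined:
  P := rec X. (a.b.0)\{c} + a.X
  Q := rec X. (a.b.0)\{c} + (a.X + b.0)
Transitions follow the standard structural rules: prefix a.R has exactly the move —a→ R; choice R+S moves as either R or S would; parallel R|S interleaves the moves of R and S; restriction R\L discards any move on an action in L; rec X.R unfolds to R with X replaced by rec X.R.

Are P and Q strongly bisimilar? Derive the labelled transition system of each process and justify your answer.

P's transition system — 3 states:
  m0 = rec X. (a.b.0)\{c} + a.X ⊢ -a-> m0, -a-> m1
  m1 = (b.0)\{c} ⊢ -b-> m2
  m2 = 0\{c} ⊢ stopped
Q's transition system — 4 states:
  n0 = rec X. (a.b.0)\{c} + (a.X + b.0) ⊢ -a-> n0, -a-> n1, -b-> n2
  n1 = (b.0)\{c} ⊢ -b-> n3
  n2 = 0 ⊢ stopped
  n3 = 0\{c} ⊢ stopped
Partition-refinement fixed point:
  B0 = {m0}
  B1 = {m1, n1}
  B2 = {m2, n2, n3}
  B3 = {n0}
m0 ∈ B0, n0 ∈ B3 → different blocks

P ≁ Q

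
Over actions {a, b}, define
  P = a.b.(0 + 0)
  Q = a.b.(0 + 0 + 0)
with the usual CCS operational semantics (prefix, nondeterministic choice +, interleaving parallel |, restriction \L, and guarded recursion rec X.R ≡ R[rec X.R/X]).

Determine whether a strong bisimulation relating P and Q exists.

bisimilar

P's transition system — 3 states:
  p0 = a.b.(0 + 0) | ··a··> p1
  p1 = b.(0 + 0) | ··b··> p2
  p2 = 0 + 0 | ∅
Q's transition system — 3 states:
  q0 = a.b.(0 + 0 + 0) | ··a··> q1
  q1 = b.(0 + 0 + 0) | ··b··> q2
  q2 = 0 + 0 + 0 | ∅
Bisimilarity quotient blocks:
  B0 = {p0, q0}
  B1 = {p1, q1}
  B2 = {p2, q2}
p0 ∈ B0, q0 ∈ B0 → same block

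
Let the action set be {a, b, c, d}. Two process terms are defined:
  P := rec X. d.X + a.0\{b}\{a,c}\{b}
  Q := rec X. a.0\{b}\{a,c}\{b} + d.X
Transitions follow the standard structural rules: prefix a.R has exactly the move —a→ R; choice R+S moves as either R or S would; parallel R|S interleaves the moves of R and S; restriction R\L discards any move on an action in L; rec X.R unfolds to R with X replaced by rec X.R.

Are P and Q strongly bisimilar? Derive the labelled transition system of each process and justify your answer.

Reachable graph of P (2 states):
  u0 = rec X. d.X + a.0\{b}\{a,c}\{b} has moves ··a··> u1, ··d··> u0
  u1 = 0\{b}\{a,c}\{b} has moves ·
Reachable graph of Q (2 states):
  v0 = rec X. a.0\{b}\{a,c}\{b} + d.X has moves ··a··> v1, ··d··> v0
  v1 = 0\{b}\{a,c}\{b} has moves ·
Coarsest stable partition (strong bisimilarity classes):
  B0 = {u0, v0}
  B1 = {u1, v1}
u0 ∈ B0, v0 ∈ B0 → same block

bisimilar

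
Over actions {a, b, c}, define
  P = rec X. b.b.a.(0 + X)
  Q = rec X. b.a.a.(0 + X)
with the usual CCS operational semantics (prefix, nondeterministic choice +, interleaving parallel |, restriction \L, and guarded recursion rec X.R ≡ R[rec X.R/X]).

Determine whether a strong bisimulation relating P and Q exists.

Reachable graph of P (4 states):
  m0 = rec X. b.b.a.(0 + X) → =b=> m1
  m1 = b.a.(0 + (rec X. b.b.a.(0 + X))) → =b=> m2
  m2 = a.(0 + (rec X. b.b.a.(0 + X))) → =a=> m3
  m3 = 0 + (rec X. b.b.a.(0 + X)) → =b=> m1
Reachable graph of Q (4 states):
  n0 = rec X. b.a.a.(0 + X) → =b=> n1
  n1 = a.a.(0 + (rec X. b.a.a.(0 + X))) → =a=> n2
  n2 = a.(0 + (rec X. b.a.a.(0 + X))) → =a=> n3
  n3 = 0 + (rec X. b.a.a.(0 + X)) → =b=> n1
Partition-refinement fixed point:
  B0 = {m0, m3}
  B1 = {m1}
  B2 = {m2}
  B3 = {n0, n3}
  B4 = {n1}
  B5 = {n2}
m0 ∈ B0, n0 ∈ B3 → different blocks

P ≁ Q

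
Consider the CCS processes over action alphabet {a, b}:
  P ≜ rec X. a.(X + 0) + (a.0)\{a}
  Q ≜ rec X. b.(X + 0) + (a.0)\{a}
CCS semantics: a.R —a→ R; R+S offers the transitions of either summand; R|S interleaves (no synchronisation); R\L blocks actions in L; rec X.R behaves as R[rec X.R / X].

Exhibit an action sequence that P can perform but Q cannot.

Reachable graph of P (2 states):
  s0 = rec X. a.(X + 0) + (a.0)\{a} → --a--▸ s1
  s1 = (rec X. a.(X + 0) + (a.0)\{a}) + 0 → --a--▸ s1
Reachable graph of Q (2 states):
  t0 = rec X. b.(X + 0) + (a.0)\{a} → --b--▸ t1
  t1 = (rec X. b.(X + 0) + (a.0)\{a}) + 0 → --b--▸ t1
Trace ⟨a⟩ through P, begin at {s0}:
  step 1 (a): {s1}
  — P admits the full trace.
Trace ⟨a⟩ through Q, begin at {t0}:
  step 1 (a): ∅  — Q cannot continue

a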